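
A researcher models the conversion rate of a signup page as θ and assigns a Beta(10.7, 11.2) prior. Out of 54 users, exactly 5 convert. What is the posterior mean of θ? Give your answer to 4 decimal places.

Posterior mean ≈ 0.2069

Observing 5 successes and 49 failures updates Beta(10.7, 11.2) by adding the success and failure counts to the two shape parameters: α = 10.7+5 = 15.7, β = 11.2+49 = 60.2.
E[θ | data] = 15.7/(15.7+60.2) = 0.2069.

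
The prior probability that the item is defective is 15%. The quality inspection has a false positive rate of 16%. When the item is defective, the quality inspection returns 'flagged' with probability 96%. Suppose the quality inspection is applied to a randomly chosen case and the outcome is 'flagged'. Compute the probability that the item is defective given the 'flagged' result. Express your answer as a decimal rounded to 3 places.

Write H for 'the item is defective'. Prior odds H:¬H = 0.15/0.85 = 0.17647. For the 'flagged' outcome, the likelihood ratio is 0.96/0.16 = 6.0000.
Posterior odds = 0.17647 × 6.0000 = 1.0588, so P(H|E) = 1.0588/(1+1.0588) = 0.514.

P(H | E) ≈ 0.514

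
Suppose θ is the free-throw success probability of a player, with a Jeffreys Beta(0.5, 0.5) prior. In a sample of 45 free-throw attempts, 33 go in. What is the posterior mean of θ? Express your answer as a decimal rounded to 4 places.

Posterior mean ≈ 0.7283

The binomial likelihood is conjugate to the Beta prior: with 33 successes and 12 failures, the posterior is Beta(0.5+33, 0.5+12) = Beta(33.5, 12.5).
E[θ | data] = 33.5/(33.5+12.5) = 0.7283.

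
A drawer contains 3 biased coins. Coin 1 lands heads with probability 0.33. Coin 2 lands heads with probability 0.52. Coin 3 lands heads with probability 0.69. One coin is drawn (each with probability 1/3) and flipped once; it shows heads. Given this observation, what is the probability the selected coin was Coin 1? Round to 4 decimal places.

Posterior probability ≈ 0.2143

P(heads|C1) = 0.33; P(heads|C2) = 0.52; P(heads|C3) = 0.69.
Prior × likelihood for each source: 0.333333·0.33=0.1100, 0.333333·0.52=0.1733, 0.333333·0.69=0.2300. Summing gives P(heads) = 0.51333.
P(Coin 1 | heads) = 0.1100 / 0.51333 = 0.2143.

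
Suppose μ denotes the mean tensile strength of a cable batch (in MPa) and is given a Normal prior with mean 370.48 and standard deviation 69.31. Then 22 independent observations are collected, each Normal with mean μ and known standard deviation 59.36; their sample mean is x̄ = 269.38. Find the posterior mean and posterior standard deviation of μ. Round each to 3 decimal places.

Posterior mean ≈ 272.642; posterior SD ≈ 12.450

Prior precision 1/τ₀² = 1/69.31² = 0.00020817; data precision n/σ² = 22/59.36² = 0.00624360.
Posterior precision = 0.00020817 + 0.00624360 = 0.00645176, giving posterior SD = 1/√0.00645176 = 12.450.
Posterior mean = (0.00020817·370.48 + 0.00624360·269.38) / 0.00645176 = 272.642.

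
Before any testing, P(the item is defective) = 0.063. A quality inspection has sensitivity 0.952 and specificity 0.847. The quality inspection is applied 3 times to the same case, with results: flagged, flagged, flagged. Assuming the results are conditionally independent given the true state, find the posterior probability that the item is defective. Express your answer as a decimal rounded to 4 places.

Let H be the event that the item is defective; start with P(H) = 0.063. P('flagged'|H) = 0.952, P('flagged'|¬H) = 0.153.
Update on result 1 ('flagged'): P(H) ← 0.952·0.0630 / (0.952·0.0630 + 0.153·0.9370) = 0.059976/0.20334 = 0.2950.
Update on result 2 ('flagged'): P(H) ← 0.952·0.2950 / (0.952·0.2950 + 0.153·0.7050) = 0.28080/0.38867 = 0.7225.
Update on result 3 ('flagged'): P(H) ← 0.952·0.7225 / (0.952·0.7225 + 0.153·0.2775) = 0.68778/0.73025 = 0.9419.

Posterior P(H) ≈ 0.9419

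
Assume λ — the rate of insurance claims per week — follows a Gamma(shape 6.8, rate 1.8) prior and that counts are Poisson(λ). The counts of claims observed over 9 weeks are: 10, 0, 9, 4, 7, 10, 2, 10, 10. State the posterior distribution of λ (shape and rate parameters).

Posterior: Gamma(shape=68.8, rate=10.8)

Total count ∑xᵢ = 62 over n = 9 weeks.
Gamma is conjugate to the Poisson likelihood: posterior is Gamma(shape = 6.8+62 = 68.8, rate = 1.8+9 = 10.8).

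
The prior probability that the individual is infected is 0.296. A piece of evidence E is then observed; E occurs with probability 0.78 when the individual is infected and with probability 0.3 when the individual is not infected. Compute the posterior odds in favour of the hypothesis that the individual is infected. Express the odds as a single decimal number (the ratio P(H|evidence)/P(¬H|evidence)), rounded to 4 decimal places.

Posterior odds ≈ 1.0932

Prior odds = 0.296/(1−0.296) = 0.42045. In log-odds, ln(0.42045) = -0.86642.
Add log likelihood ratio: ln(2.6000) = 0.95551.
Posterior log-odds = 0.089093, so posterior odds = exp(0.089093) = 1.0932.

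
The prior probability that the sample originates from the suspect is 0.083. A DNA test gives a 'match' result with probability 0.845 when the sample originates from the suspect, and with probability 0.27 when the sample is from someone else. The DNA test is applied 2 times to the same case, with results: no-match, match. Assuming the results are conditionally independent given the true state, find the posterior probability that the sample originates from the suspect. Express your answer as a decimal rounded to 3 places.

Posterior P(H) ≈ 0.057

With H the event that the sample originates from the suspect, the joint likelihood of the observed sequence is P(data|H) = 0.155·0.845 = 0.13098 and P(data|¬H) = 0.73·0.27 = 0.19710.
Bayes: P(H|data) = 0.083·0.13098 / (0.083·0.13098 + 0.917·0.19710) = 0.010871/0.19161 = 0.0567.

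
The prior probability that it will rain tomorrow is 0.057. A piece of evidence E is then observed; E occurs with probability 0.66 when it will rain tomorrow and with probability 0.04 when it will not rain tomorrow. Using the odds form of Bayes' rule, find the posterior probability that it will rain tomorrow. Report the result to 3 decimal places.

Prior odds = 0.057/(1−0.057) = 0.060445. In log-odds, ln(0.060445) = -2.8060.
Add log likelihood ratio: ln(16.500) = 2.8034.
Posterior log-odds = -0.0026546, so posterior odds = exp(-0.0026546) = 0.99735. Converting, P(H|E) = 0.99735/1.9973 = 0.499.

Posterior probability ≈ 0.499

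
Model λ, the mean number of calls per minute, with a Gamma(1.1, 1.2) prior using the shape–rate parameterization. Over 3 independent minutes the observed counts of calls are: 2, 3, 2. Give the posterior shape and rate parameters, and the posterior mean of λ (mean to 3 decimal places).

The Poisson likelihood adds the total count to the shape and the number of exposure periods to the rate. Here ∑xᵢ = 7 and n = 3, so shape 1.1→8.1 and rate 1.2→4.2.
E[λ | data] = 8.1/4.2 = 1.929.

Posterior: Gamma(shape=8.1, rate=4.2); mean ≈ 1.929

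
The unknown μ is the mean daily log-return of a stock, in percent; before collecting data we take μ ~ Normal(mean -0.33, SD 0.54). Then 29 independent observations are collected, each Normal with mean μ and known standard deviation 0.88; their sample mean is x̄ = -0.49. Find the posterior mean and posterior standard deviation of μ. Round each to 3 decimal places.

Posterior mean ≈ -0.477; posterior SD ≈ 0.156

With known σ, the Normal prior is conjugate. Weight on the data is w = (n/σ²)/(n/σ² + 1/τ₀²) = 37.4483/(37.4483+3.42936) = 0.91611.
Posterior mean = w·x̄ + (1−w)·μ₀ = 0.91611·-0.49 + 0.083893·-0.33 = -0.477. Posterior variance = 1/(37.4483+3.42936) = 0.0244632, so SD = 0.156.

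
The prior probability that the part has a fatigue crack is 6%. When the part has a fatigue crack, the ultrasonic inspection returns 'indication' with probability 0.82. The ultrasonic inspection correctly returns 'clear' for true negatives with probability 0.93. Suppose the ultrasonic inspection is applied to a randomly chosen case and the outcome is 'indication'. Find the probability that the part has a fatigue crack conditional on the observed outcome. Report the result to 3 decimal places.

Let H be the event that the part has a fatigue crack. P(H) = 0.06, so P(¬H) = 0.94. With E the 'indication' result, P(E|H) = 0.82 and P(E|¬H) = 0.07.
P(E) = 0.82·0.06 + 0.07·0.94 = 0.049200 + 0.065800 = 0.11500.
By Bayes' theorem, P(H|E) = 0.049200 / 0.11500 = 0.428.

P(H | E) ≈ 0.428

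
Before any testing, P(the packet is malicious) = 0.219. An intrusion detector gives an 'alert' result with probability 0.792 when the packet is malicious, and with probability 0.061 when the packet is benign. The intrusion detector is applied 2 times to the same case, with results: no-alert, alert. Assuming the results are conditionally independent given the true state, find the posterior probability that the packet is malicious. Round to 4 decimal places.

Let H be the event that the packet is malicious; start with P(H) = 0.219. P('alert'|H) = 0.792, P('alert'|¬H) = 0.061.
Update on result 1 ('no-alert'): P(H) ← 0.208·0.2190 / (0.208·0.2190 + 0.939·0.7810) = 0.045552/0.77891 = 0.0585.
Update on result 2 ('alert'): P(H) ← 0.792·0.0585 / (0.792·0.0585 + 0.061·0.9415) = 0.046317/0.10375 = 0.4464.

Posterior P(H) ≈ 0.4464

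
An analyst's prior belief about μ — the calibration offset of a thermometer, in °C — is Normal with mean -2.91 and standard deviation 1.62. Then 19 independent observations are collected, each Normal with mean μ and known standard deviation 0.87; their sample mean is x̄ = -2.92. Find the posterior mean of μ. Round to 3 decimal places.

Posterior mean ≈ -2.920

Prior precision 1/τ₀² = 1/1.62² = 0.381039; data precision n/σ² = 19/0.87² = 25.1024.
Posterior precision = 0.381039 + 25.1024 = 25.4834.
Posterior mean = (0.381039·-2.91 + 25.1024·-2.92) / 25.4834 = -2.920.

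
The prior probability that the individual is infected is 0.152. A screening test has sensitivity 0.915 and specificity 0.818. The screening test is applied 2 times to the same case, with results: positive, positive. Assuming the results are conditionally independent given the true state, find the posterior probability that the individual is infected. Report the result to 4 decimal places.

With H the event that the individual is infected, the joint likelihood of the observed sequence is P(data|H) = 0.915·0.915 = 0.83723 and P(data|¬H) = 0.182·0.182 = 0.033124.
Bayes: P(H|data) = 0.152·0.83723 / (0.152·0.83723 + 0.848·0.033124) = 0.12726/0.15535 = 0.8192.

Posterior P(H) ≈ 0.8192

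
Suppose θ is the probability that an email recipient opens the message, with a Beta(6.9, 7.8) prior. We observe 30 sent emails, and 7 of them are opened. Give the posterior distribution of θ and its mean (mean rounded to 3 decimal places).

The binomial likelihood is conjugate to the Beta prior: with 7 successes and 23 failures, the posterior is Beta(6.9+7, 7.8+23) = Beta(13.9, 30.8).
Posterior mean = α/(α+β) = 13.9/44.7 = 0.311.

Posterior: Beta(13.9, 30.8); mean ≈ 0.311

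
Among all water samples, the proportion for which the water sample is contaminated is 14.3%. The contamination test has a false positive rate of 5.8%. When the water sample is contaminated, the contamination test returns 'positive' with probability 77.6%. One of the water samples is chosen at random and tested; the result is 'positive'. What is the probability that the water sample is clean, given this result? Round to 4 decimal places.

Write H for 'the water sample is contaminated'. Prior odds H:¬H = 0.143/0.857 = 0.16686. For the 'positive' outcome, the likelihood ratio is 0.776/0.058 = 13.379.
Posterior odds = 0.16686 × 13.379 = 2.2325, so P(H|E) = 2.2325/(1+2.2325) = 0.6906. Then P(¬H|E) = 1 − 0.6906 = 0.3094.

P(¬H | E) ≈ 0.3094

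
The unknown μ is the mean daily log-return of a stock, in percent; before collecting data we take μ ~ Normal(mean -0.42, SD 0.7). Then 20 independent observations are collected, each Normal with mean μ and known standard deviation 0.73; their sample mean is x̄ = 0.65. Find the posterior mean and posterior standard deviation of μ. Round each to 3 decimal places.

Posterior mean ≈ 0.595; posterior SD ≈ 0.159

Prior precision 1/τ₀² = 1/0.7² = 2.04082; data precision n/σ² = 20/0.73² = 37.5305.
Posterior precision = 2.04082 + 37.5305 = 39.5713, giving posterior SD = 1/√39.5713 = 0.159.
Posterior mean = (2.04082·-0.42 + 37.5305·0.65) / 39.5713 = 0.595.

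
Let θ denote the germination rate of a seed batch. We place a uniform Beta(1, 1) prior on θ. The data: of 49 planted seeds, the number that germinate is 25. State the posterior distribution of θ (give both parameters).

Posterior: Beta(26, 25)

The binomial likelihood is conjugate to the Beta prior: with 25 successes and 24 failures, the posterior is Beta(1+25, 1+24) = Beta(26, 25).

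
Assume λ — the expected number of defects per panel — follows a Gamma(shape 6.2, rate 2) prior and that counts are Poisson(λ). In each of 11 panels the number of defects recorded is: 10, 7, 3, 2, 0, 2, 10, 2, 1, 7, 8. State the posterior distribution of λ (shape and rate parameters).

The Poisson likelihood adds the total count to the shape and the number of exposure periods to the rate. Here ∑xᵢ = 52 and n = 11, so shape 6.2→58.2 and rate 2→13.

Posterior: Gamma(shape=58.2, rate=13)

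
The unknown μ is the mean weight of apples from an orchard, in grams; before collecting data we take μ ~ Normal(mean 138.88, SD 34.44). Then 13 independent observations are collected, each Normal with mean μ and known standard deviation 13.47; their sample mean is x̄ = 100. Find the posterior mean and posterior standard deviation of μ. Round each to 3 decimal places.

With known σ, the Normal prior is conjugate. Weight on the data is w = (n/σ²)/(n/σ² + 1/τ₀²) = 0.0716487/(0.0716487+0.00084309) = 0.98837.
Posterior mean = w·x̄ + (1−w)·μ₀ = 0.98837·100 + 0.011630·138.88 = 100.452. Posterior variance = 1/(0.0716487+0.00084309) = 13.7947, so SD = 3.714.

Posterior mean ≈ 100.452; posterior SD ≈ 3.714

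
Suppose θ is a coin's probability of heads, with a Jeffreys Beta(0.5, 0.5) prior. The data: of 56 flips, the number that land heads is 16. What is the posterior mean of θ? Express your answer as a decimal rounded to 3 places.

Posterior mean ≈ 0.289

The binomial likelihood is conjugate to the Beta prior: with 16 successes and 40 failures, the posterior is Beta(0.5+16, 0.5+40) = Beta(16.5, 40.5).
Posterior mean = α/(α+β) = 16.5/57 = 0.289.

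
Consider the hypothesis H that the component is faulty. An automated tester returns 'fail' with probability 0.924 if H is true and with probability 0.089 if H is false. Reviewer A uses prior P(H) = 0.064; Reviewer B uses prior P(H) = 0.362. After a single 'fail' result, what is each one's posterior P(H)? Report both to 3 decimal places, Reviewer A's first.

The likelihood ratio for a 'fail' result is 0.924/0.089 = 10.382.
Reviewer A: prior odds 0.064/0.936 = 0.068376; posterior odds 0.70988; posterior probability 0.415.
Reviewer B: prior odds 0.362/0.638 = 0.56740; posterior odds 5.8907; posterior probability 0.855.

Reviewer A: 0.415; Reviewer B: 0.855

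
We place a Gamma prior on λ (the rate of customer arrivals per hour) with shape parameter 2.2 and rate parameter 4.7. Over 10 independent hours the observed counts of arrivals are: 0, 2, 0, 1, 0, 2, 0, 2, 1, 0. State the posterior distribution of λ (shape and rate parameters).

Total count ∑xᵢ = 8 over n = 10 hours.
Gamma is conjugate to the Poisson likelihood: posterior is Gamma(shape = 2.2+8 = 10.2, rate = 4.7+10 = 14.7).

Posterior: Gamma(shape=10.2, rate=14.7)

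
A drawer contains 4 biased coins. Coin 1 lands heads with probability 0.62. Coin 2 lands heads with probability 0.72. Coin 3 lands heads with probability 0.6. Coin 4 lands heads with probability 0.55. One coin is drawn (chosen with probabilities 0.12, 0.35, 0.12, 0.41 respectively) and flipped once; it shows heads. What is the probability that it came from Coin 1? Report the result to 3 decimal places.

P(heads|C1) = 0.62; P(heads|C2) = 0.72; P(heads|C3) = 0.6; P(heads|C4) = 0.55.
Prior × likelihood for each source: 0.12·0.62=0.07440, 0.35·0.72=0.2520, 0.12·0.6=0.07200, 0.41·0.55=0.2255. Summing gives P(heads) = 0.62390.
P(Coin 1 | heads) = 0.07440 / 0.62390 = 0.119.

Posterior probability ≈ 0.119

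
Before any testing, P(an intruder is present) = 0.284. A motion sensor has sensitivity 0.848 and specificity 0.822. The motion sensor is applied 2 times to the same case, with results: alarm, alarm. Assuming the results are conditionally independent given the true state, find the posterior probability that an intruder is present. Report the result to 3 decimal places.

With H the event that an intruder is present, the joint likelihood of the observed sequence is P(data|H) = 0.848·0.848 = 0.71910 and P(data|¬H) = 0.178·0.178 = 0.031684.
Bayes: P(H|data) = 0.284·0.71910 / (0.284·0.71910 + 0.716·0.031684) = 0.20423/0.22691 = 0.9000.

Posterior P(H) ≈ 0.900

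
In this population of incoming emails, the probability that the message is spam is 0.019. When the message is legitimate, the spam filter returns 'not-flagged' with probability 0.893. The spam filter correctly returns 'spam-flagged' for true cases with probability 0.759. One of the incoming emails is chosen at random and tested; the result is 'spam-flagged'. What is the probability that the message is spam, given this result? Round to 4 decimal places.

Write H for 'the message is spam'. Prior odds H:¬H = 0.019/0.981 = 0.019368. For the 'spam-flagged' outcome, the likelihood ratio is 0.759/0.107 = 7.0935.
Posterior odds = 0.019368 × 7.0935 = 0.13739, so P(H|E) = 0.13739/(1+0.13739) = 0.1208.

P(H | E) ≈ 0.1208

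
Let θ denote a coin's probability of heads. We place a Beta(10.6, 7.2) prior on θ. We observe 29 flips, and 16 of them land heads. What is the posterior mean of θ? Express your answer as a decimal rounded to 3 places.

The binomial likelihood is conjugate to the Beta prior: with 16 successes and 13 failures, the posterior is Beta(10.6+16, 7.2+13) = Beta(26.6, 20.2).
Posterior mean = α/(α+β) = 26.6/46.8 = 0.568.

Posterior mean ≈ 0.568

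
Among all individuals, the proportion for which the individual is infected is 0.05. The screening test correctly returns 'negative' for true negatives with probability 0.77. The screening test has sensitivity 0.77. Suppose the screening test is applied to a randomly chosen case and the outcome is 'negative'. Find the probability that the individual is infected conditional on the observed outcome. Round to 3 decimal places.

Write H for 'the individual is infected'. Prior odds H:¬H = 0.05/0.95 = 0.052632. For the 'negative' outcome, the likelihood ratio is 0.23/0.77 = 0.29870.
Posterior odds = 0.052632 × 0.29870 = 0.015721, so P(H|E) = 0.015721/(1+0.015721) = 0.015.

P(H | E) ≈ 0.015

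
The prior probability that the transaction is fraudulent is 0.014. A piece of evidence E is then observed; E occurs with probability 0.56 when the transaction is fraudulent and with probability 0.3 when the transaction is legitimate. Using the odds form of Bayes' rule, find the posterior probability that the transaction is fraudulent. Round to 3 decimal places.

Prior odds = 0.014/(1−0.014) = 0.014199. In log-odds, ln(0.014199) = -4.2546.
Add log likelihood ratio: ln(1.8667) = 0.62415.
Posterior log-odds = -3.6304, so posterior odds = exp(-3.6304) = 0.026504. Converting, P(H|E) = 0.026504/1.0265 = 0.026.

Posterior probability ≈ 0.026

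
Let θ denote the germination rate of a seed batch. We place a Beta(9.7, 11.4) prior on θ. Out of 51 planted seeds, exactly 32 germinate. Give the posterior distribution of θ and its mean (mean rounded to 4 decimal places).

The binomial likelihood is conjugate to the Beta prior: with 32 successes and 19 failures, the posterior is Beta(9.7+32, 11.4+19) = Beta(41.7, 30.4).
Posterior mean = α/(α+β) = 41.7/72.1 = 0.5784.

Posterior: Beta(41.7, 30.4); mean ≈ 0.5784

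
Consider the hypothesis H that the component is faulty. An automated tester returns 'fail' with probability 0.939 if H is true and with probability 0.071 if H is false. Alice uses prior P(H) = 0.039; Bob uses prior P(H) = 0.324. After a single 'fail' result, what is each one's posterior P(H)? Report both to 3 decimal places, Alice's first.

The likelihood ratio for a 'fail' result is 0.939/0.071 = 13.225.
Alice: prior odds 0.039/0.961 = 0.040583; posterior odds 0.53672; posterior probability 0.349.
Bob: prior odds 0.324/0.676 = 0.47929; posterior odds 6.3388; posterior probability 0.864.

Alice: 0.349; Bob: 0.864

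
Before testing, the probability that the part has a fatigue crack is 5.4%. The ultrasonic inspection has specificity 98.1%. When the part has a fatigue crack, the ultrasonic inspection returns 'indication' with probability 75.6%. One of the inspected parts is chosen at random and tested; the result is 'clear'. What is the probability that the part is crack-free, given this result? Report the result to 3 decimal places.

P(¬H | E) ≈ 0.986

Write H for 'the part has a fatigue crack'. Prior odds H:¬H = 0.054/0.946 = 0.057082. For the 'clear' outcome, the likelihood ratio is 0.244/0.981 = 0.24873.
Posterior odds = 0.057082 × 0.24873 = 0.014198, so P(H|E) = 0.014198/(1+0.014198) = 0.014. Then P(¬H|E) = 1 − 0.014 = 0.986.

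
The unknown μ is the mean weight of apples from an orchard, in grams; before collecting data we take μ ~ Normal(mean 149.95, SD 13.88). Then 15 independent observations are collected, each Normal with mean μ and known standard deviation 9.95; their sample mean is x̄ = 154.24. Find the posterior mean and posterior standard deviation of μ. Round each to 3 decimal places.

Prior precision 1/τ₀² = 1/13.88² = 0.00519064; data precision n/σ² = 15/9.95² = 0.151511.
Posterior precision = 0.00519064 + 0.151511 = 0.156702, giving posterior SD = 1/√0.156702 = 2.526.
Posterior mean = (0.00519064·149.95 + 0.151511·154.24) / 0.156702 = 154.098.

Posterior mean ≈ 154.098; posterior SD ≈ 2.526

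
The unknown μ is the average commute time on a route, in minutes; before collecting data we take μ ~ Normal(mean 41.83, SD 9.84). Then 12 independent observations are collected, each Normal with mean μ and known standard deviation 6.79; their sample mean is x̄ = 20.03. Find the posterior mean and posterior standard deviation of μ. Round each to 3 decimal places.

Prior precision 1/τ₀² = 1/9.84² = 0.0103278; data precision n/σ² = 12/6.79² = 0.260281.
Posterior precision = 0.0103278 + 0.260281 = 0.270608, giving posterior SD = 1/√0.270608 = 1.922.
Posterior mean = (0.0103278·41.83 + 0.260281·20.03) / 0.270608 = 20.862.

Posterior mean ≈ 20.862; posterior SD ≈ 1.922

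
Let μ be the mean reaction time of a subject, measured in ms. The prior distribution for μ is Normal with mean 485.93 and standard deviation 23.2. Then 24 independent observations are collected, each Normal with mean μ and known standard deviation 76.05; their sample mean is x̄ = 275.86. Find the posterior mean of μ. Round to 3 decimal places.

With known σ, the Normal prior is conjugate. Weight on the data is w = (n/σ²)/(n/σ² + 1/τ₀²) = 0.00414966/(0.00414966+0.00185791) = 0.69074.
Posterior mean = w·x̄ + (1−w)·μ₀ = 0.69074·275.86 + 0.30926·485.93 = 340.826.

Posterior mean ≈ 340.826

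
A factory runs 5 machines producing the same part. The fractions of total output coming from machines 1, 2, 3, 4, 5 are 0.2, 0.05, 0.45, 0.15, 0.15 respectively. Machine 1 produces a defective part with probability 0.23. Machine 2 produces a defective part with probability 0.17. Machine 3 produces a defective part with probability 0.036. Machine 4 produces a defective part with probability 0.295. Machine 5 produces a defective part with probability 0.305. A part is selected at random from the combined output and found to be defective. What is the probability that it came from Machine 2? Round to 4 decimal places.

P(defective|M1) = 0.23; P(defective|M2) = 0.17; P(defective|M3) = 0.036; P(defective|M4) = 0.295; P(defective|M5) = 0.305.
Prior × likelihood for each source: 0.2·0.23=0.04600, 0.05·0.17=0.008500, 0.45·0.036=0.01620, 0.15·0.295=0.04425, 0.15·0.305=0.04575. Summing gives P(defective) = 0.16070.
P(Machine 2 | defective) = 0.008500 / 0.16070 = 0.0529.

Posterior probability ≈ 0.0529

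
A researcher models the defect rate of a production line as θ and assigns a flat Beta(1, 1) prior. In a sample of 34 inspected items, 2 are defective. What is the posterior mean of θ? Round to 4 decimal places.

Posterior mean ≈ 0.0833

The binomial likelihood is conjugate to the Beta prior: with 2 successes and 32 failures, the posterior is Beta(1+2, 1+32) = Beta(3, 33).
E[θ | data] = 3/(3+33) = 0.0833.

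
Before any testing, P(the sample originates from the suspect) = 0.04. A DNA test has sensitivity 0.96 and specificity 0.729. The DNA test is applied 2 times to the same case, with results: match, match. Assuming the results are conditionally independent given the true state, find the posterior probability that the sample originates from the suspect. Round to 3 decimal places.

Posterior P(H) ≈ 0.343

Let H be the event that the sample originates from the suspect; start with P(H) = 0.04. P('match'|H) = 0.96, P('match'|¬H) = 0.271.
Update on result 1 ('match'): P(H) ← 0.96·0.0400 / (0.96·0.0400 + 0.271·0.9600) = 0.038400/0.29856 = 0.1286.
Update on result 2 ('match'): P(H) ← 0.96·0.1286 / (0.96·0.1286 + 0.271·0.8714) = 0.12347/0.35962 = 0.3433.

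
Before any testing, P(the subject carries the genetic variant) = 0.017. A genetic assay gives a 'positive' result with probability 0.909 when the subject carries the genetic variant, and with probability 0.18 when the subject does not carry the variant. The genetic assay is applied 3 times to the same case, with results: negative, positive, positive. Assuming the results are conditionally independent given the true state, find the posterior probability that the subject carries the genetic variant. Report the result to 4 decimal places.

With H the event that the subject carries the genetic variant, the joint likelihood of the observed sequence is P(data|H) = 0.091·0.909·0.909 = 0.075192 and P(data|¬H) = 0.82·0.18·0.18 = 0.026568.
Bayes: P(H|data) = 0.017·0.075192 / (0.017·0.075192 + 0.983·0.026568) = 0.0012783/0.027395 = 0.0467.

Posterior P(H) ≈ 0.0467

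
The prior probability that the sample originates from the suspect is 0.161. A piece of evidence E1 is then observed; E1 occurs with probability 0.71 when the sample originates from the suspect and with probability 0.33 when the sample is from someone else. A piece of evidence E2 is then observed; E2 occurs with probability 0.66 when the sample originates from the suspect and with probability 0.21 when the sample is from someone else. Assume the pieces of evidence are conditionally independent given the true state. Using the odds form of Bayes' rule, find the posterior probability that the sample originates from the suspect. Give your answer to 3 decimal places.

Prior odds = 0.161/(1−0.161) = 0.19190. In log-odds, ln(0.19190) = -1.6508.
Add log likelihood ratios: ln(2.1515) + ln(3.1429) = 1.9113.
Posterior log-odds = 0.26050, so posterior odds = exp(0.26050) = 1.2976. Converting, P(H|E) = 1.2976/2.2976 = 0.565.

Posterior probability ≈ 0.565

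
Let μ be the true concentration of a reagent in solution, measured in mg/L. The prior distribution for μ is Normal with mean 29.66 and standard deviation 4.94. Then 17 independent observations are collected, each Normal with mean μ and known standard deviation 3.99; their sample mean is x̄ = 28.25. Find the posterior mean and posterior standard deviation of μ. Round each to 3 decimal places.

With known σ, the Normal prior is conjugate. Weight on the data is w = (n/σ²)/(n/σ² + 1/τ₀²) = 1.06783/(1.06783+0.0409776) = 0.96304.
Posterior mean = w·x̄ + (1−w)·μ₀ = 0.96304·28.25 + 0.036956·29.66 = 28.302. Posterior variance = 1/(1.06783+0.0409776) = 0.901868, so SD = 0.950.

Posterior mean ≈ 28.302; posterior SD ≈ 0.950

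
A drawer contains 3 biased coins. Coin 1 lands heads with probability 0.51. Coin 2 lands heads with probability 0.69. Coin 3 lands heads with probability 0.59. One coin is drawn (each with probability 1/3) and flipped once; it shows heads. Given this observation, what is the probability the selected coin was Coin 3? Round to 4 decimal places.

Posterior probability ≈ 0.3296

Tabulate prior·likelihood by source: [1] prior 0.333333, lik 0.51, product 0.1700; [2] prior 0.333333, lik 0.69, product 0.2300; [3] prior 0.333333, lik 0.59, product 0.1967.
Normalizing constant = 0.59667; the posterior for Coin 3 is its product over the sum, 0.1967/0.59667 = 0.3296.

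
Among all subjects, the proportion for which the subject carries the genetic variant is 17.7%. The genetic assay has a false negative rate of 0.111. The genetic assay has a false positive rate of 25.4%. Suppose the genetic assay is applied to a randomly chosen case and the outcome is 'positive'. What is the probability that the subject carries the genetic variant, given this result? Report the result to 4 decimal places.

P(H | E) ≈ 0.4295

Write H for 'the subject carries the genetic variant'. Prior odds H:¬H = 0.177/0.823 = 0.21507. For the 'positive' outcome, the likelihood ratio is 0.889/0.254 = 3.5000.
Posterior odds = 0.21507 × 3.5000 = 0.75273, so P(H|E) = 0.75273/(1+0.75273) = 0.4295.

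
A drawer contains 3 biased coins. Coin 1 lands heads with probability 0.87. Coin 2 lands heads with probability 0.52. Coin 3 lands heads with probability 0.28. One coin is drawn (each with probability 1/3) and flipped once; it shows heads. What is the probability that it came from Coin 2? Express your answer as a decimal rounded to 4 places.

Posterior probability ≈ 0.3114

P(heads|C1) = 0.87; P(heads|C2) = 0.52; P(heads|C3) = 0.28.
Prior × likelihood for each source: 0.333333·0.87=0.2900, 0.333333·0.52=0.1733, 0.333333·0.28=0.09333. Summing gives P(heads) = 0.55667.
P(Coin 2 | heads) = 0.1733 / 0.55667 = 0.3114.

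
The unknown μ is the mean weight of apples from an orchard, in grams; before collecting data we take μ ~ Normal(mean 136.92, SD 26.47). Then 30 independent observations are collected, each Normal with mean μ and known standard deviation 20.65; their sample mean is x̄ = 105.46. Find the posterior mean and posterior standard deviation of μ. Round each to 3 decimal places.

Posterior mean ≈ 106.086; posterior SD ≈ 3.732

Prior precision 1/τ₀² = 1/26.47² = 0.00142722; data precision n/σ² = 30/20.65² = 0.0703528.
Posterior precision = 0.00142722 + 0.0703528 = 0.0717800, giving posterior SD = 1/√0.0717800 = 3.732.
Posterior mean = (0.00142722·136.92 + 0.0703528·105.46) / 0.0717800 = 106.086.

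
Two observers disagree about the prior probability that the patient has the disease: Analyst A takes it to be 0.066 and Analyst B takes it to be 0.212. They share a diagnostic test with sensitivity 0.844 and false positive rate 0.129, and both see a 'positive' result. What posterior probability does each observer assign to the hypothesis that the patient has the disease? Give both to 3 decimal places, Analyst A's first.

The likelihood ratio for a 'positive' result is 0.844/0.129 = 6.5426.
Analyst A: prior odds 0.066/0.934 = 0.070664; posterior odds 0.46233; posterior probability 0.316.
Analyst B: prior odds 0.212/0.788 = 0.26904; posterior odds 1.7602; posterior probability 0.638.

Analyst A: 0.316; Analyst B: 0.638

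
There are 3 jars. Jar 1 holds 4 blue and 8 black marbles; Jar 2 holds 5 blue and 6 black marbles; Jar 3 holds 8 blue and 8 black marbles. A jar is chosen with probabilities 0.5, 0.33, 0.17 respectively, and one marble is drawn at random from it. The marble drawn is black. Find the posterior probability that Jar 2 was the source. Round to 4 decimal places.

P(black|Jar 1) = 0.6667; P(black|Jar 2) = 0.5455; P(black|Jar 3) = 0.5.
Prior × likelihood for each source: 0.5·0.6667=0.3333, 0.33·0.5455=0.1800, 0.17·0.5=0.08500. Summing gives P(black) = 0.59833.
P(Jar 2 | black) = 0.1800 / 0.59833 = 0.3008.

Posterior probability ≈ 0.3008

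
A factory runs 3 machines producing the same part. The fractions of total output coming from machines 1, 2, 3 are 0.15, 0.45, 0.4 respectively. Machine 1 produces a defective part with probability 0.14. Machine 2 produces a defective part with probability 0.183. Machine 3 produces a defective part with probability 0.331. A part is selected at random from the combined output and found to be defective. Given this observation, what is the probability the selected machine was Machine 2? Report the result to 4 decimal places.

Posterior probability ≈ 0.3493

Tabulate prior·likelihood by source: [1] prior 0.15, lik 0.14, product 0.02100; [2] prior 0.45, lik 0.183, product 0.08235; [3] prior 0.4, lik 0.331, product 0.1324.
Normalizing constant = 0.23575; the posterior for Machine 2 is its product over the sum, 0.08235/0.23575 = 0.3493.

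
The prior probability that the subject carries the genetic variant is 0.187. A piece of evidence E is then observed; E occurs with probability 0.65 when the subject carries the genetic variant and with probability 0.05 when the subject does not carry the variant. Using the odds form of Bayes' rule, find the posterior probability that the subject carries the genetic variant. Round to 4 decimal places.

Prior odds = 0.187/(1−0.187) = 0.23001.
Likelihood ratio for E = 0.65/0.05 = 13.000.
Posterior odds = prior odds × LR = 2.9902.
Posterior probability = odds/(1+odds) = 2.9902/3.9902 = 0.7494.

Posterior probability ≈ 0.7494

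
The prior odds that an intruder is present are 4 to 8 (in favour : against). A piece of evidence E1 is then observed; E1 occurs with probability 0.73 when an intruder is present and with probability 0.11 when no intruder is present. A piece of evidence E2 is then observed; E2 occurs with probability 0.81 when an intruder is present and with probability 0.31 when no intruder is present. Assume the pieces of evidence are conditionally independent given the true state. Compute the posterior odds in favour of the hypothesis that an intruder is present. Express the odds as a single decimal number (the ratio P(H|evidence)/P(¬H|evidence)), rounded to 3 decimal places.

Prior odds = 4/8 = 0.50000. In log-odds, ln(0.50000) = -0.69315.
Add log likelihood ratios: ln(6.6364) + ln(2.6129) = 2.8530.
Posterior log-odds = 2.1599, so posterior odds = exp(2.1599) = 8.6701.

Posterior odds ≈ 8.670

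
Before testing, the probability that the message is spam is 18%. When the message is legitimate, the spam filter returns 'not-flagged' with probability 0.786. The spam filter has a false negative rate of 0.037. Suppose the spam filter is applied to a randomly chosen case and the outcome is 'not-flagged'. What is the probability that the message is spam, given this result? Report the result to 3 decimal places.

Write H for 'the message is spam'. Prior odds H:¬H = 0.18/0.82 = 0.21951. For the 'not-flagged' outcome, the likelihood ratio is 0.037/0.786 = 0.047074.
Posterior odds = 0.21951 × 0.047074 = 0.010333, so P(H|E) = 0.010333/(1+0.010333) = 0.010.

P(H | E) ≈ 0.010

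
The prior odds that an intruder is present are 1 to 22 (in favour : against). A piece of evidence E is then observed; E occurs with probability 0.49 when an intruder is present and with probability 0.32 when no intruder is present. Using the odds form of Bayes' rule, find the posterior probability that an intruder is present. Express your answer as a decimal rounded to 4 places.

Prior odds = 1/22 = 0.045455. In log-odds, ln(0.045455) = -3.0910.
Add log likelihood ratio: ln(1.5312) = 0.42608.
Posterior log-odds = -2.6650, so posterior odds = exp(-2.6650) = 0.069602. Converting, P(H|E) = 0.069602/1.0696 = 0.0651.

Posterior probability ≈ 0.0651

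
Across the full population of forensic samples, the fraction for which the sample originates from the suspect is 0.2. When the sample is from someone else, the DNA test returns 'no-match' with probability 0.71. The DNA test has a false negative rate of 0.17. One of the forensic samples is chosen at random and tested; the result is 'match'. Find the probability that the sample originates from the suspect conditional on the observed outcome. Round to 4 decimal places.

Write H for 'the sample originates from the suspect'. Prior odds H:¬H = 0.2/0.8 = 0.25000. For the 'match' outcome, the likelihood ratio is 0.83/0.29 = 2.8621.
Posterior odds = 0.25000 × 2.8621 = 0.71552, so P(H|E) = 0.71552/(1+0.71552) = 0.4171.

P(H | E) ≈ 0.4171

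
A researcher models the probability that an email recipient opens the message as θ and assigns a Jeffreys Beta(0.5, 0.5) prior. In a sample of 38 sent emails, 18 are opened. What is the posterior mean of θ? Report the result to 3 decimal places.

The binomial likelihood is conjugate to the Beta prior: with 18 successes and 20 failures, the posterior is Beta(0.5+18, 0.5+20) = Beta(18.5, 20.5).
Posterior mean = α/(α+β) = 18.5/39 = 0.474.

Posterior mean ≈ 0.474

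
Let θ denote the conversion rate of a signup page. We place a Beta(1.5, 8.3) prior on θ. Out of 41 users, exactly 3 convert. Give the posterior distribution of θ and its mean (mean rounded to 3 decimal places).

Posterior: Beta(4.5, 46.3); mean ≈ 0.089

The binomial likelihood is conjugate to the Beta prior: with 3 successes and 38 failures, the posterior is Beta(1.5+3, 8.3+38) = Beta(4.5, 46.3).
E[θ | data] = 4.5/(4.5+46.3) = 0.089.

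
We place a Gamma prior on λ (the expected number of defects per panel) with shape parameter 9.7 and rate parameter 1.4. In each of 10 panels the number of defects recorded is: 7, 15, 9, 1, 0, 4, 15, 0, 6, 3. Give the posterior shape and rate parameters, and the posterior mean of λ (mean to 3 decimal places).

Posterior: Gamma(shape=69.7, rate=11.4); mean ≈ 6.114

Total count ∑xᵢ = 60 over n = 10 panels.
Gamma is conjugate to the Poisson likelihood: posterior is Gamma(shape = 9.7+60 = 69.7, rate = 1.4+10 = 11.4).
E[λ | data] = 69.7/11.4 = 6.114.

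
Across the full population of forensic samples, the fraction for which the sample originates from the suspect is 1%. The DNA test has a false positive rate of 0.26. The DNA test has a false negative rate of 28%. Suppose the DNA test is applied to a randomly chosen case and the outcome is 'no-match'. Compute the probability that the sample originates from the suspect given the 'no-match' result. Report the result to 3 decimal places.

P(H | E) ≈ 0.004

Write H for 'the sample originates from the suspect'. Prior odds H:¬H = 0.01/0.99 = 0.010101. For the 'no-match' outcome, the likelihood ratio is 0.28/0.74 = 0.37838.
Posterior odds = 0.010101 × 0.37838 = 0.0038220, so P(H|E) = 0.0038220/(1+0.0038220) = 0.004.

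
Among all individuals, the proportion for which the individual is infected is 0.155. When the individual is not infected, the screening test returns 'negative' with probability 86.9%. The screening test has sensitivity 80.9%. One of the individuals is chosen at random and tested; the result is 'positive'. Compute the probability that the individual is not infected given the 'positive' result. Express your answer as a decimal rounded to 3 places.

P(¬H | E) ≈ 0.469

Let H be the event that the individual is infected. P(H) = 0.155, so P(¬H) = 0.845. With E the 'positive' result, P(E|H) = 0.809 and P(E|¬H) = 0.131.
P(E) = 0.809·0.155 + 0.131·0.845 = 0.12540 + 0.11070 = 0.23609.
By Bayes' theorem, P(H|E) = 0.12540 / 0.23609 = 0.531. Hence P(¬H|E) = 1 − 0.531 = 0.469.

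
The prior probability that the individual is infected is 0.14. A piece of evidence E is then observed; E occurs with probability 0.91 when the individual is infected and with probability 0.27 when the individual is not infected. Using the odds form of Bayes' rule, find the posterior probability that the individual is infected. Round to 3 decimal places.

Prior odds = 0.14/(1−0.14) = 0.16279.
Likelihood ratio for E = 0.91/0.27 = 3.3704.
Posterior odds = prior odds × LR = 0.54866.
Posterior probability = odds/(1+odds) = 0.54866/1.5487 = 0.354.

Posterior probability ≈ 0.354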